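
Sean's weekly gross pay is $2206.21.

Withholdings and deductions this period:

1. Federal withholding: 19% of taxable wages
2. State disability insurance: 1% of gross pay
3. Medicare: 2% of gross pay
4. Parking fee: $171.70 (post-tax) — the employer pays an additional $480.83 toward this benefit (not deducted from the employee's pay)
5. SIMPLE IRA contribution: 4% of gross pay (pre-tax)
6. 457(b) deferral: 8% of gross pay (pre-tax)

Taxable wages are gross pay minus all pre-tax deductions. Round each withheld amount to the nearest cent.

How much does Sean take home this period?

457(b) deferral: $2206.21 × 0.08 = $176.50
SIMPLE IRA contribution: $2206.21 × 0.04 = $88.25
Pre-tax total = $176.50 + $88.25 = $264.75
Taxable wages = $2206.21 − $264.75 = $1941.46
Federal withholding: $1941.46 × 0.19 = $368.88
Medicare: $2206.21 × 0.02 = $44.12
State disability insurance: $2206.21 × 0.01 = $22.06
Parking fee: $171.70
(Employer's $480.83 toward parking fee is not withheld from the employee.)
Total deductions = $176.50 + $88.25 + $368.88 + $44.12 + $22.06 + $171.70 = $871.51
Net pay = $2206.21 − $871.51 = $1334.70

$1334.70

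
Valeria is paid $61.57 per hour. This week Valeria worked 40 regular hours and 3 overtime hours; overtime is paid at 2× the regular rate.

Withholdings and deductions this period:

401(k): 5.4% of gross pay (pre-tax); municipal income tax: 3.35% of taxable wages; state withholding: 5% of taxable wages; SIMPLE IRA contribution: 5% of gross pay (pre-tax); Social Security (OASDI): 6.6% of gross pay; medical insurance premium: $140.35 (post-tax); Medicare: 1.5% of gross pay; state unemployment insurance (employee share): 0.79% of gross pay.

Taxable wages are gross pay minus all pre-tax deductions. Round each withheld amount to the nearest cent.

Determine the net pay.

$1,933.65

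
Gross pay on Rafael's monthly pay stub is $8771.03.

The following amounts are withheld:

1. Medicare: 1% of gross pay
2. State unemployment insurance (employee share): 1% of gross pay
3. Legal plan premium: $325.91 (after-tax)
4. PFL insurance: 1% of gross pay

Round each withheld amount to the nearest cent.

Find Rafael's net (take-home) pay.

$8181.99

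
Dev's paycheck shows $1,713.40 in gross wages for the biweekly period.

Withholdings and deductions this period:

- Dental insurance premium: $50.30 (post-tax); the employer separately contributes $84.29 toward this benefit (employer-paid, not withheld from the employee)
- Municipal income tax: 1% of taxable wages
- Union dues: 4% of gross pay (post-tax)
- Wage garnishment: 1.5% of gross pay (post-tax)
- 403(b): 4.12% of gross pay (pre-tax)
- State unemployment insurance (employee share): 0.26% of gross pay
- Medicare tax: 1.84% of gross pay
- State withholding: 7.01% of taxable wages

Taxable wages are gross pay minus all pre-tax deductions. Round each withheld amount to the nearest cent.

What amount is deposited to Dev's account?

$1,330.70

403(b): $1,713.40 × 0.0412 = $70.59
Taxable wages = $1,713.40 − $70.59 = $1,642.81
State withholding: $1,642.81 × 0.0701 = $115.16
Municipal income tax: $1,642.81 × 0.01 = $16.43
State unemployment insurance (employee share): $1,713.40 × 0.0026 = $4.45
Medicare tax: $1,713.40 × 0.0184 = $31.53
Union dues: $1,713.40 × 0.04 = $68.54
Wage garnishment: $1,713.40 × 0.015 = $25.70
Dental insurance premium: $50.30
(Employer's $84.29 toward dental insurance premium is not withheld from the employee.)
Total deductions = $70.59 + $115.16 + $16.43 + $4.45 + $31.53 + $68.54 + $25.70 + $50.30 = $382.70
Net pay = $1,713.40 − $382.70 = $1,330.70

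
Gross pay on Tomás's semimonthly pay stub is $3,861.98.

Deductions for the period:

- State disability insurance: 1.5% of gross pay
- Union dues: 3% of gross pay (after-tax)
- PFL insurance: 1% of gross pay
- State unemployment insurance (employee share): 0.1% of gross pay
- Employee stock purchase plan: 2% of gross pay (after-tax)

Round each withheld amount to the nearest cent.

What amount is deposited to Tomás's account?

$3,568.47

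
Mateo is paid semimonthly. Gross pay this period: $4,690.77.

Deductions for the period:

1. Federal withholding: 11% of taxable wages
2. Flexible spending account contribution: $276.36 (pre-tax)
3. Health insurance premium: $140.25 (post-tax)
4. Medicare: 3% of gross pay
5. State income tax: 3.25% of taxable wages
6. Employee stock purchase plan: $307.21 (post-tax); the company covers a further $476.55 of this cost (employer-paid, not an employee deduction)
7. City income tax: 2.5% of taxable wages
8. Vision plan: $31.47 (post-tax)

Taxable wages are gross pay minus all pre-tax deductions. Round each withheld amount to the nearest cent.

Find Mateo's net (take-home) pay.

$3,055.34

Flexible spending account contribution: $276.36
Taxable wages = $4,690.77 − $276.36 = $4,414.41
State income tax: $4,414.41 × 0.0325 = $143.47
City income tax: $4,414.41 × 0.025 = $110.36
Federal withholding: $4,414.41 × 0.11 = $485.59
Medicare: $4,690.77 × 0.03 = $140.72
Employee stock purchase plan: $307.21
Vision plan: $31.47
Health insurance premium: $140.25
(Employer's $476.55 toward employee stock purchase plan is not withheld from the employee.)
Total deductions = $276.36 + $143.47 + $110.36 + $485.59 + $140.72 + $307.21 + $31.47 + $140.25 = $1,635.43
Net pay = $4,690.77 − $1,635.43 = $3,055.34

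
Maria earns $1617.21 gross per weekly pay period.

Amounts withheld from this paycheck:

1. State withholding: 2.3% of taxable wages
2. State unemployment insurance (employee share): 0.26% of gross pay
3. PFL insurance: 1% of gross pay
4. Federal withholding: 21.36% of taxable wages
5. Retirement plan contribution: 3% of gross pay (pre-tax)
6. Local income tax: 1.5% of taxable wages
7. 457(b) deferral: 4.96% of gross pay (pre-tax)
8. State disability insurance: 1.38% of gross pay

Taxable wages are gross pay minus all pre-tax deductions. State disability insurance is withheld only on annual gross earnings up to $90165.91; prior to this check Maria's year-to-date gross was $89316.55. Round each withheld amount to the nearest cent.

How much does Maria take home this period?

$1081.88

457(b) deferral: $1617.21 × 0.0496 = $80.21
Retirement plan contribution: $1617.21 × 0.03 = $48.52
Pre-tax total = $80.21 + $48.52 = $128.73
Taxable wages = $1617.21 − $128.73 = $1488.48
Local income tax: $1488.48 × 0.015 = $22.33
Federal withholding: $1488.48 × 0.2136 = $317.94
State withholding: $1488.48 × 0.023 = $34.24
State unemployment insurance (employee share): $1617.21 × 0.0026 = $4.20
State disability insurance: only $90165.91 − $89316.55 = $849.36 of this check is subject → $849.36 × 0.0138 = $11.72
PFL insurance: $1617.21 × 0.01 = $16.17
Total deductions = $80.21 + $48.52 + $22.33 + $317.94 + $34.24 + $4.20 + $11.72 + $16.17 = $535.33
Net pay = $1617.21 − $535.33 = $1081.88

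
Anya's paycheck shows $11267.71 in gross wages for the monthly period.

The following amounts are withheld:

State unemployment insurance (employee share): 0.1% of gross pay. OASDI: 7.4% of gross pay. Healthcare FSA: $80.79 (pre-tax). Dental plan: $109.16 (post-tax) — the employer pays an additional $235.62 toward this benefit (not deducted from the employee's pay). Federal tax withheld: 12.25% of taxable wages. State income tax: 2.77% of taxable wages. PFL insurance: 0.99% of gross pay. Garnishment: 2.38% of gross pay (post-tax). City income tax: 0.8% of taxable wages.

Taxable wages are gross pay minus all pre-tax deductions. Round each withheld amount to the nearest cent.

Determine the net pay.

$8083.18

Healthcare FSA: $80.79
Taxable wages = $11267.71 − $80.79 = $11186.92
Federal tax withheld: $11186.92 × 0.1225 = $1370.40
State income tax: $11186.92 × 0.0277 = $309.88
City income tax: $11186.92 × 0.008 = $89.50
State unemployment insurance (employee share): $11267.71 × 0.001 = $11.27
OASDI: $11267.71 × 0.074 = $833.81
PFL insurance: $11267.71 × 0.0099 = $111.55
Dental plan: $109.16
Garnishment: $11267.71 × 0.0238 = $268.17
(Employer's $235.62 toward dental plan is not withheld from the employee.)
Total deductions = $80.79 + $1370.40 + $309.88 + $89.50 + $11.27 + $833.81 + $111.55 + $109.16 + $268.17 = $3184.53
Net pay = $11267.71 − $3184.53 = $8083.18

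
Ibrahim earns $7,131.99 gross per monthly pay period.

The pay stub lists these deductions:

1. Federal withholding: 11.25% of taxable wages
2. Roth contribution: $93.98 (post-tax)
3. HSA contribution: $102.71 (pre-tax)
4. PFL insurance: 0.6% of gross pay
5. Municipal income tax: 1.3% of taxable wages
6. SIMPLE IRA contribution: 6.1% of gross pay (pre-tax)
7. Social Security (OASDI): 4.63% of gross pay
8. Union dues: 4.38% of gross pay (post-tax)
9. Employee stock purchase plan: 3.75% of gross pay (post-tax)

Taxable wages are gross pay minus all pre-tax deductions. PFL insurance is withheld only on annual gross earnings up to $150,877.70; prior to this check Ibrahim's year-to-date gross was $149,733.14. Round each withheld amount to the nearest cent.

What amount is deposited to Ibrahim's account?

$4,755.77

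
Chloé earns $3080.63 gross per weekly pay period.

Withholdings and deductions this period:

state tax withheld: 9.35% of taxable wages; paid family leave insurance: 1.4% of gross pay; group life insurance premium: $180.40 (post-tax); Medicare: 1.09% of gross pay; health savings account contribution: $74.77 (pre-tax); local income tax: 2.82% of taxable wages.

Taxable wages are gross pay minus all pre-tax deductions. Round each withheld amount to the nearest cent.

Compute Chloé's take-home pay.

$2382.93

Health savings account contribution: $74.77
Taxable wages = $3080.63 − $74.77 = $3005.86
Local income tax: $3005.86 × 0.0282 = $84.77
State tax withheld: $3005.86 × 0.0935 = $281.05
Medicare: $3080.63 × 0.0109 = $33.58
Paid family leave insurance: $3080.63 × 0.014 = $43.13
Group life insurance premium: $180.40
Total deductions = $74.77 + $84.77 + $281.05 + $33.58 + $43.13 + $180.40 = $697.70
Net pay = $3080.63 − $697.70 = $2382.93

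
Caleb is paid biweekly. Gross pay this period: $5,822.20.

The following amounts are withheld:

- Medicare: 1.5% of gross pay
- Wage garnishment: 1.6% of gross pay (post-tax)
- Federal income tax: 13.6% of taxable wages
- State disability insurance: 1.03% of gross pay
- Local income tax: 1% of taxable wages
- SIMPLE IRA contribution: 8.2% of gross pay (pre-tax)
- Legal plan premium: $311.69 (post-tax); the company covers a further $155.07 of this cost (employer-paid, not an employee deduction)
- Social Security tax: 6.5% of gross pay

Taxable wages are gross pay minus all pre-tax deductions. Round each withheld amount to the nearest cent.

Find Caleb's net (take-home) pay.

SIMPLE IRA contribution: $5,822.20 × 0.082 = $477.42
Taxable wages = $5,822.20 − $477.42 = $5,344.78
Local income tax: $5,344.78 × 0.01 = $53.45
Federal income tax: $5,344.78 × 0.136 = $726.89
Social Security tax: $5,822.20 × 0.065 = $378.44
State disability insurance: $5,822.20 × 0.0103 = $59.97
Medicare: $5,822.20 × 0.015 = $87.33
Wage garnishment: $5,822.20 × 0.016 = $93.16
Legal plan premium: $311.69
(Employer's $155.07 toward legal plan premium is not withheld from the employee.)
Total deductions = $477.42 + $53.45 + $726.89 + $378.44 + $59.97 + $87.33 + $93.16 + $311.69 = $2,188.35
Net pay = $5,822.20 − $2,188.35 = $3,633.85

$3,633.85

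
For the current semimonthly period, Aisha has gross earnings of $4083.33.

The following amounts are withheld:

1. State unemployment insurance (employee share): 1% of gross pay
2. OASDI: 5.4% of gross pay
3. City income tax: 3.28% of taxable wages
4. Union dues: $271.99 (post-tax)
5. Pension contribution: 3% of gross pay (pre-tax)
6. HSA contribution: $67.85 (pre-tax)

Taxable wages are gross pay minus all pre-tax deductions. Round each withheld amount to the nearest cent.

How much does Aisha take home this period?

$3231.97

HSA contribution: $67.85
Pension contribution: $4083.33 × 0.03 = $122.50
Pre-tax total = $67.85 + $122.50 = $190.35
Taxable wages = $4083.33 − $190.35 = $3892.98
City income tax: $3892.98 × 0.0328 = $127.69
State unemployment insurance (employee share): $4083.33 × 0.01 = $40.83
OASDI: $4083.33 × 0.054 = $220.50
Union dues: $271.99
Total deductions = $67.85 + $122.50 + $127.69 + $40.83 + $220.50 + $271.99 = $851.36
Net pay = $4083.33 − $851.36 = $3231.97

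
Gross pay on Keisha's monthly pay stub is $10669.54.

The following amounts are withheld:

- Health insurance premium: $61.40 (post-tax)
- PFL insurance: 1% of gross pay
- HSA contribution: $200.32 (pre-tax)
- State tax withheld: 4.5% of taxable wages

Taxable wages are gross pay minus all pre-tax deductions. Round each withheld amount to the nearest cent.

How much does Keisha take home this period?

$9830.01

HSA contribution: $200.32
Taxable wages = $10669.54 − $200.32 = $10469.22
State tax withheld: $10469.22 × 0.045 = $471.11
PFL insurance: $10669.54 × 0.01 = $106.70
Health insurance premium: $61.40
Total deductions = $200.32 + $471.11 + $106.70 + $61.40 = $839.53
Net pay = $10669.54 − $839.53 = $9830.01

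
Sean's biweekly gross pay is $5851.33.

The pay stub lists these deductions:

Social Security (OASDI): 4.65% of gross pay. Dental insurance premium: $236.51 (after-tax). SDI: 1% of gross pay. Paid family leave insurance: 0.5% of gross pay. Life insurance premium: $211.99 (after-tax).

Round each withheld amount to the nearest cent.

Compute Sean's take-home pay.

$5042.97

Social Security (OASDI): $5851.33 × 0.0465 = $272.09
Paid family leave insurance: $5851.33 × 0.005 = $29.26
SDI: $5851.33 × 0.01 = $58.51
Life insurance premium: $211.99
Dental insurance premium: $236.51
Total deductions = $272.09 + $29.26 + $58.51 + $211.99 + $236.51 = $808.36
Net pay = $5851.33 − $808.36 = $5042.97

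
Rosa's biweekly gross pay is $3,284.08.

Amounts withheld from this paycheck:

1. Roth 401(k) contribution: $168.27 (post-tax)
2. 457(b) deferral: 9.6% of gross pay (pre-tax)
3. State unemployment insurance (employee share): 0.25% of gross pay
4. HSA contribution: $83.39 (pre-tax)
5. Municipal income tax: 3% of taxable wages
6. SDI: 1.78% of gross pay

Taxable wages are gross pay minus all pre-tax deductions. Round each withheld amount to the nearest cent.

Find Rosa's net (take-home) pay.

457(b) deferral: $3,284.08 × 0.096 = $315.27
HSA contribution: $83.39
Pre-tax total = $315.27 + $83.39 = $398.66
Taxable wages = $3,284.08 − $398.66 = $2,885.42
Municipal income tax: $2,885.42 × 0.03 = $86.56
SDI: $3,284.08 × 0.0178 = $58.46
State unemployment insurance (employee share): $3,284.08 × 0.0025 = $8.21
Roth 401(k) contribution: $168.27
Total deductions = $315.27 + $83.39 + $86.56 + $58.46 + $8.21 + $168.27 = $720.16
Net pay = $3,284.08 − $720.16 = $2,563.92

$2,563.92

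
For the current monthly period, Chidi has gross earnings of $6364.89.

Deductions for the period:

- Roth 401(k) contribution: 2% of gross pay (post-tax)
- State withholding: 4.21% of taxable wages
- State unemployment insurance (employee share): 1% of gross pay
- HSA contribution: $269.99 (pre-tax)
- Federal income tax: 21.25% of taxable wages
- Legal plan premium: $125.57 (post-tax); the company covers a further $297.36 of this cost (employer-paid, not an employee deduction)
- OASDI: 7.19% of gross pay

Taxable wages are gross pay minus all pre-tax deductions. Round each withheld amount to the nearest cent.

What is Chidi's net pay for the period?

HSA contribution: $269.99
Taxable wages = $6364.89 − $269.99 = $6094.90
State withholding: $6094.90 × 0.0421 = $256.60
Federal income tax: $6094.90 × 0.2125 = $1295.17
State unemployment insurance (employee share): $6364.89 × 0.01 = $63.65
OASDI: $6364.89 × 0.0719 = $457.64
Roth 401(k) contribution: $6364.89 × 0.02 = $127.30
Legal plan premium: $125.57
(Employer's $297.36 toward legal plan premium is not withheld from the employee.)
Total deductions = $269.99 + $256.60 + $1295.17 + $63.65 + $457.64 + $127.30 + $125.57 = $2595.92
Net pay = $6364.89 − $2595.92 = $3768.97

$3768.97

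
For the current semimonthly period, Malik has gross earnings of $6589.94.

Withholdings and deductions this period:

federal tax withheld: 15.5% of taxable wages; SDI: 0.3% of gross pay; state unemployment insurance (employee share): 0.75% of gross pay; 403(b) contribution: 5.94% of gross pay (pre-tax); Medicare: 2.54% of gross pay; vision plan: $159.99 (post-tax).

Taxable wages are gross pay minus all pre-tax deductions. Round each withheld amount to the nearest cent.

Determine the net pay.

403(b) contribution: $6589.94 × 0.0594 = $391.44
Taxable wages = $6589.94 − $391.44 = $6198.50
Federal tax withheld: $6198.50 × 0.155 = $960.77
SDI: $6589.94 × 0.003 = $19.77
Medicare: $6589.94 × 0.0254 = $167.38
State unemployment insurance (employee share): $6589.94 × 0.0075 = $49.42
Vision plan: $159.99
Total deductions = $391.44 + $960.77 + $19.77 + $167.38 + $49.42 + $159.99 = $1748.77
Net pay = $6589.94 − $1748.77 = $4841.17

$4841.17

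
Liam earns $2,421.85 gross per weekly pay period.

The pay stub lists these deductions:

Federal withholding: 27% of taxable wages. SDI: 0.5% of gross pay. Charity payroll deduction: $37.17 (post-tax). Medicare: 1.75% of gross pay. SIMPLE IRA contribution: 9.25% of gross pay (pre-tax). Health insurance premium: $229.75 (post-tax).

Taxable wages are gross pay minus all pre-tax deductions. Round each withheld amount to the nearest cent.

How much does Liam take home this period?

$1,283.01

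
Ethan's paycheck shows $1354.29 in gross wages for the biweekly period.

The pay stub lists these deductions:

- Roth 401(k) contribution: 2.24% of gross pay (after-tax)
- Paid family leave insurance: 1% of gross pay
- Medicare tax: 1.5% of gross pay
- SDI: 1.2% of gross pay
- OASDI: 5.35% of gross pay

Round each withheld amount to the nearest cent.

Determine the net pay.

$1201.40

Medicare tax: $1354.29 × 0.015 = $20.31
Paid family leave insurance: $1354.29 × 0.01 = $13.54
OASDI: $1354.29 × 0.0535 = $72.45
SDI: $1354.29 × 0.012 = $16.25
Roth 401(k) contribution: $1354.29 × 0.0224 = $30.34
Total deductions = $20.31 + $13.54 + $72.45 + $16.25 + $30.34 = $152.89
Net pay = $1354.29 − $152.89 = $1201.40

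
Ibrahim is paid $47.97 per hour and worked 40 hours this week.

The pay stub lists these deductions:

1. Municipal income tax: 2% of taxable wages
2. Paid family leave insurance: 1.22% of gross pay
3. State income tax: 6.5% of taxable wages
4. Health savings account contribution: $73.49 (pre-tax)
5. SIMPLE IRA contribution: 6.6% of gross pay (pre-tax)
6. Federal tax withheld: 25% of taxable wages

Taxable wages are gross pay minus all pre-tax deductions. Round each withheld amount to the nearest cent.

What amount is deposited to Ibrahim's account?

$1119.51

Gross pay: 40 × $47.97 = $1918.80
SIMPLE IRA contribution: $1918.80 × 0.066 = $126.64
Health savings account contribution: $73.49
Pre-tax total = $126.64 + $73.49 = $200.13
Taxable wages = $1918.80 − $200.13 = $1718.67
Federal tax withheld: $1718.67 × 0.25 = $429.67
Municipal income tax: $1718.67 × 0.02 = $34.37
State income tax: $1718.67 × 0.065 = $111.71
Paid family leave insurance: $1918.80 × 0.0122 = $23.41
Total deductions = $126.64 + $73.49 + $429.67 + $34.37 + $111.71 + $23.41 = $799.29
Net pay = $1918.80 − $799.29 = $1119.51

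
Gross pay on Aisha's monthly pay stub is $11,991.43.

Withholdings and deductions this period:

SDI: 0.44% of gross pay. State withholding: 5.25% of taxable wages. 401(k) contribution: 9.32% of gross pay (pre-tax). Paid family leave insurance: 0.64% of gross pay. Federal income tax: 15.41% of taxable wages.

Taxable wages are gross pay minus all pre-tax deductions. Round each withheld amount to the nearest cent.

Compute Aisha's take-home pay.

401(k) contribution: $11,991.43 × 0.0932 = $1,117.60
Taxable wages = $11,991.43 − $1,117.60 = $10,873.83
State withholding: $10,873.83 × 0.0525 = $570.88
Federal income tax: $10,873.83 × 0.1541 = $1,675.66
Paid family leave insurance: $11,991.43 × 0.0064 = $76.75
SDI: $11,991.43 × 0.0044 = $52.76
Total deductions = $1,117.60 + $570.88 + $1,675.66 + $76.75 + $52.76 = $3,493.65
Net pay = $11,991.43 − $3,493.65 = $8,497.78

$8,497.78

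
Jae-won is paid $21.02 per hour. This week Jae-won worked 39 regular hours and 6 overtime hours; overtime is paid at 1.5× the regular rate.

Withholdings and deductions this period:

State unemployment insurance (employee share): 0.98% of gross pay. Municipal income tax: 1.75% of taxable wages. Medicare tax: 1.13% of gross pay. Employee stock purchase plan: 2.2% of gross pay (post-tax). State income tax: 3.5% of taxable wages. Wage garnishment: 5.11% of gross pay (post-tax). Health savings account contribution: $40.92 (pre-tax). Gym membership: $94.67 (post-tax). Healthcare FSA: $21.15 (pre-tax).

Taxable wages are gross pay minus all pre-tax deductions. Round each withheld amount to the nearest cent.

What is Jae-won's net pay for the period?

$707.46

Regular pay: 39 × $21.02 = $819.78
Overtime pay: 6 × $21.02 × 1.5 = $189.18
Gross pay = $819.78 + $189.18 = $1,008.96
Health savings account contribution: $40.92
Healthcare FSA: $21.15
Pre-tax total = $40.92 + $21.15 = $62.07
Taxable wages = $1,008.96 − $62.07 = $946.89
Municipal income tax: $946.89 × 0.0175 = $16.57
State income tax: $946.89 × 0.035 = $33.14
State unemployment insurance (employee share): $1,008.96 × 0.0098 = $9.89
Medicare tax: $1,008.96 × 0.0113 = $11.40
Gym membership: $94.67
Wage garnishment: $1,008.96 × 0.0511 = $51.56
Employee stock purchase plan: $1,008.96 × 0.022 = $22.20
Total deductions = $40.92 + $21.15 + $16.57 + $33.14 + $9.89 + $11.40 + $94.67 + $51.56 + $22.20 = $301.50
Net pay = $1,008.96 − $301.50 = $707.46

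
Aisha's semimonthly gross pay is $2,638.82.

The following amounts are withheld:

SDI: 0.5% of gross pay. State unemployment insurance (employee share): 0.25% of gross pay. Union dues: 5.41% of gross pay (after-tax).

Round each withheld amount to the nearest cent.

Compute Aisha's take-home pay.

$2,476.27

State unemployment insurance (employee share): $2,638.82 × 0.0025 = $6.60
SDI: $2,638.82 × 0.005 = $13.19
Union dues: $2,638.82 × 0.0541 = $142.76
Total deductions = $6.60 + $13.19 + $142.76 = $162.55
Net pay = $2,638.82 − $162.55 = $2,476.27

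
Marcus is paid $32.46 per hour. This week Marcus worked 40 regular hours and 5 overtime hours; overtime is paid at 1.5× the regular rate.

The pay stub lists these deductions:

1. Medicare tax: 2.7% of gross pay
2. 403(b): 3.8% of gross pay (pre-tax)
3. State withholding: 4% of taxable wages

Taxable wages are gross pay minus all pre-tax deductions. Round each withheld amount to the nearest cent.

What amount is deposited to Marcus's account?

Regular pay: 40 × $32.46 = $1298.40
Overtime pay: 5 × $32.46 × 1.5 = $243.45
Gross pay = $1298.40 + $243.45 = $1541.85
403(b): $1541.85 × 0.038 = $58.59
Taxable wages = $1541.85 − $58.59 = $1483.26
State withholding: $1483.26 × 0.04 = $59.33
Medicare tax: $1541.85 × 0.027 = $41.63
Total deductions = $58.59 + $59.33 + $41.63 = $159.55
Net pay = $1541.85 − $159.55 = $1382.30

$1382.30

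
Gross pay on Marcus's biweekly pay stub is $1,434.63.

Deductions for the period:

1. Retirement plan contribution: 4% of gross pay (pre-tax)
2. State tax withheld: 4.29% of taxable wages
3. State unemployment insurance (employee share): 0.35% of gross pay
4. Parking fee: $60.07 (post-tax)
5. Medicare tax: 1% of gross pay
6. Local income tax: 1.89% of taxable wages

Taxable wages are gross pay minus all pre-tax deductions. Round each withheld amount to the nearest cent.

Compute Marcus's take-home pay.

$1,212.69

Retirement plan contribution: $1,434.63 × 0.04 = $57.39
Taxable wages = $1,434.63 − $57.39 = $1,377.24
Local income tax: $1,377.24 × 0.0189 = $26.03
State tax withheld: $1,377.24 × 0.0429 = $59.08
Medicare tax: $1,434.63 × 0.01 = $14.35
State unemployment insurance (employee share): $1,434.63 × 0.0035 = $5.02
Parking fee: $60.07
Total deductions = $57.39 + $26.03 + $59.08 + $14.35 + $5.02 + $60.07 = $221.94
Net pay = $1,434.63 − $221.94 = $1,212.69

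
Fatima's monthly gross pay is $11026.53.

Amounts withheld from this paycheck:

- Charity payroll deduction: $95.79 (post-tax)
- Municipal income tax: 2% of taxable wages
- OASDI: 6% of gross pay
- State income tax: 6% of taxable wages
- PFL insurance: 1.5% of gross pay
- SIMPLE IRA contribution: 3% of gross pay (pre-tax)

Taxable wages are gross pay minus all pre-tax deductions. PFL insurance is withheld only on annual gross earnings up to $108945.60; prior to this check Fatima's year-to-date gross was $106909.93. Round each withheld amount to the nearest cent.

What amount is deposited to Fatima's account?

SIMPLE IRA contribution: $11026.53 × 0.03 = $330.80
Taxable wages = $11026.53 − $330.80 = $10695.73
Municipal income tax: $10695.73 × 0.02 = $213.91
State income tax: $10695.73 × 0.06 = $641.74
PFL insurance: only $108945.60 − $106909.93 = $2035.67 of this check is subject → $2035.67 × 0.015 = $30.54
OASDI: $11026.53 × 0.06 = $661.59
Charity payroll deduction: $95.79
Total deductions = $330.80 + $213.91 + $641.74 + $30.54 + $661.59 + $95.79 = $1974.37
Net pay = $11026.53 − $1974.37 = $9052.16

$9052.16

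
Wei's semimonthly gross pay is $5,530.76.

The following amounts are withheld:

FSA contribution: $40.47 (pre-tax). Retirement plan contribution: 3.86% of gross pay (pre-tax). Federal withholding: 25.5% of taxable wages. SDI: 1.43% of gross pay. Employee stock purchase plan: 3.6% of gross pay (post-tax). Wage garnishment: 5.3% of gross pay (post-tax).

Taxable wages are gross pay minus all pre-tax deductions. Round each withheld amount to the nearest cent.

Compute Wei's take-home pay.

$3,359.89

Retirement plan contribution: $5,530.76 × 0.0386 = $213.49
FSA contribution: $40.47
Pre-tax total = $213.49 + $40.47 = $253.96
Taxable wages = $5,530.76 − $253.96 = $5,276.80
Federal withholding: $5,276.80 × 0.255 = $1,345.58
SDI: $5,530.76 × 0.0143 = $79.09
Wage garnishment: $5,530.76 × 0.053 = $293.13
Employee stock purchase plan: $5,530.76 × 0.036 = $199.11
Total deductions = $213.49 + $40.47 + $1,345.58 + $79.09 + $293.13 + $199.11 = $2,170.87
Net pay = $5,530.76 − $2,170.87 = $3,359.89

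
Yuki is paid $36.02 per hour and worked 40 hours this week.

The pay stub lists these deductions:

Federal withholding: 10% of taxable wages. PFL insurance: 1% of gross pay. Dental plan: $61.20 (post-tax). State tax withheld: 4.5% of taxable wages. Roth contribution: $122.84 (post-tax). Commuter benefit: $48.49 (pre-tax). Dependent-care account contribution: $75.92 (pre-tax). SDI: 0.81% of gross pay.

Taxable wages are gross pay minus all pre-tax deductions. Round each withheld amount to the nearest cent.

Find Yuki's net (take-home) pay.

$915.39

Gross pay: 40 × $36.02 = $1,440.80
Dependent-care account contribution: $75.92
Commuter benefit: $48.49
Pre-tax total = $75.92 + $48.49 = $124.41
Taxable wages = $1,440.80 − $124.41 = $1,316.39
Federal withholding: $1,316.39 × 0.1 = $131.64
State tax withheld: $1,316.39 × 0.045 = $59.24
SDI: $1,440.80 × 0.0081 = $11.67
PFL insurance: $1,440.80 × 0.01 = $14.41
Dental plan: $61.20
Roth contribution: $122.84
Total deductions = $75.92 + $48.49 + $131.64 + $59.24 + $11.67 + $14.41 + $61.20 + $122.84 = $525.41
Net pay = $1,440.80 − $525.41 = $915.39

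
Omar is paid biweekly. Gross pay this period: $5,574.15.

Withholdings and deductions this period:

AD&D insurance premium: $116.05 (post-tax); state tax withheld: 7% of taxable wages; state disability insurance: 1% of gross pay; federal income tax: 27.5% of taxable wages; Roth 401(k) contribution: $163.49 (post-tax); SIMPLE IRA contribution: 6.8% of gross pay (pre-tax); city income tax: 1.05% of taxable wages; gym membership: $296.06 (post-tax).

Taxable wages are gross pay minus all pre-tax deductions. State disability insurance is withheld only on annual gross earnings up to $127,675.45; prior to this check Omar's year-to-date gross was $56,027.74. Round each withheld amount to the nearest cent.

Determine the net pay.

$2,716.90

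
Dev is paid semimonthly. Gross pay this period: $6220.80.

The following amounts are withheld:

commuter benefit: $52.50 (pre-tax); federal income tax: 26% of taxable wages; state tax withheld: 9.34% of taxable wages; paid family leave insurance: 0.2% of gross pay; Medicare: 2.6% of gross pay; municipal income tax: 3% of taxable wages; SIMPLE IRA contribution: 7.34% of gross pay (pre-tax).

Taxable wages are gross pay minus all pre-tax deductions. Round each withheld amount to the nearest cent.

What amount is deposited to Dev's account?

$3347.65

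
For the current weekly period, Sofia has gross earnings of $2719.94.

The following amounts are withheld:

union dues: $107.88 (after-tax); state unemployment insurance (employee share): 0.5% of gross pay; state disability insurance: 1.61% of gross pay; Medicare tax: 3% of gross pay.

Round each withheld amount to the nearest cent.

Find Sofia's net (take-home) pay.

$2473.07

State unemployment insurance (employee share): $2719.94 × 0.005 = $13.60
Medicare tax: $2719.94 × 0.03 = $81.60
State disability insurance: $2719.94 × 0.0161 = $43.79
Union dues: $107.88
Total deductions = $13.60 + $81.60 + $43.79 + $107.88 = $246.87
Net pay = $2719.94 − $246.87 = $2473.07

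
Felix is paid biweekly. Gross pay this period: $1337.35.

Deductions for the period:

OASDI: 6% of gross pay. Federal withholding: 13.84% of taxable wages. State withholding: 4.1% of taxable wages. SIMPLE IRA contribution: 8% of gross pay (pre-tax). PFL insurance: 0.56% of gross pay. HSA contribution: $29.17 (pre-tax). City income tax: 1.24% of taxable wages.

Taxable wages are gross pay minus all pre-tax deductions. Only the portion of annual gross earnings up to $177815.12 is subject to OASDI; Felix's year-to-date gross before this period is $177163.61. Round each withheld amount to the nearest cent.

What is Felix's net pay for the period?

$924.23

SIMPLE IRA contribution: $1337.35 × 0.08 = $106.99
HSA contribution: $29.17
Pre-tax total = $106.99 + $29.17 = $136.16
Taxable wages = $1337.35 − $136.16 = $1201.19
City income tax: $1201.19 × 0.0124 = $14.89
State withholding: $1201.19 × 0.041 = $49.25
Federal withholding: $1201.19 × 0.1384 = $166.24
OASDI: only $177815.12 − $177163.61 = $651.51 of this check is subject → $651.51 × 0.06 = $39.09
PFL insurance: $1337.35 × 0.0056 = $7.49
Total deductions = $106.99 + $29.17 + $14.89 + $49.25 + $166.24 + $39.09 + $7.49 = $413.12
Net pay = $1337.35 − $413.12 = $924.23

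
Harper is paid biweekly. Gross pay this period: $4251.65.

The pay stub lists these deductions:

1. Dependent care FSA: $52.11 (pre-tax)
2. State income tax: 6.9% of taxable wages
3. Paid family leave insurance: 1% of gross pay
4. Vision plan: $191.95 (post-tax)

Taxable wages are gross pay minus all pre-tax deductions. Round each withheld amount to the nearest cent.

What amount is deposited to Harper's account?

$3675.30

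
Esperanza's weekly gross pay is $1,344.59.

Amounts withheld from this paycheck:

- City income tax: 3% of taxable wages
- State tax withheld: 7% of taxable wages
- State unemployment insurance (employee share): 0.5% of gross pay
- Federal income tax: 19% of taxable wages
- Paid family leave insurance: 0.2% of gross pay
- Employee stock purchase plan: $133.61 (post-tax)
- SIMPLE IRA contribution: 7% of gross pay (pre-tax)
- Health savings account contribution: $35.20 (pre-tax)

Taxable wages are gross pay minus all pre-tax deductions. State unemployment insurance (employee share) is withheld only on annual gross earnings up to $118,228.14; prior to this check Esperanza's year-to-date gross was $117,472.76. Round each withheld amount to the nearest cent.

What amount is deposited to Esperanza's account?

Health savings account contribution: $35.20
SIMPLE IRA contribution: $1,344.59 × 0.07 = $94.12
Pre-tax total = $35.20 + $94.12 = $129.32
Taxable wages = $1,344.59 − $129.32 = $1,215.27
State tax withheld: $1,215.27 × 0.07 = $85.07
Federal income tax: $1,215.27 × 0.19 = $230.90
City income tax: $1,215.27 × 0.03 = $36.46
Paid family leave insurance: $1,344.59 × 0.002 = $2.69
State unemployment insurance (employee share): only $118,228.14 − $117,472.76 = $755.38 of this check is subject → $755.38 × 0.005 = $3.78
Employee stock purchase plan: $133.61
Total deductions = $35.20 + $94.12 + $85.07 + $230.90 + $36.46 + $2.69 + $3.78 + $133.61 = $621.83
Net pay = $1,344.59 − $621.83 = $722.76

$722.76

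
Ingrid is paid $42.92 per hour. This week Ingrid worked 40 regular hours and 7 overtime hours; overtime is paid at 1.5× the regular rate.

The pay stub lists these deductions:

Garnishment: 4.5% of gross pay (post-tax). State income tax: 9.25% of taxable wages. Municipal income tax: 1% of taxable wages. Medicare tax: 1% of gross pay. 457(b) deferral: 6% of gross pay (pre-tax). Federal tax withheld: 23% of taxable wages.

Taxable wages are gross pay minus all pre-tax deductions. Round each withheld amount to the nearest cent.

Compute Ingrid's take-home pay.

Regular pay: 40 × $42.92 = $1,716.80
Overtime pay: 7 × $42.92 × 1.5 = $450.66
Gross pay = $1,716.80 + $450.66 = $2,167.46
457(b) deferral: $2,167.46 × 0.06 = $130.05
Taxable wages = $2,167.46 − $130.05 = $2,037.41
Municipal income tax: $2,037.41 × 0.01 = $20.37
State income tax: $2,037.41 × 0.0925 = $188.46
Federal tax withheld: $2,037.41 × 0.23 = $468.60
Medicare tax: $2,167.46 × 0.01 = $21.67
Garnishment: $2,167.46 × 0.045 = $97.54
Total deductions = $130.05 + $20.37 + $188.46 + $468.60 + $21.67 + $97.54 = $926.69
Net pay = $2,167.46 − $926.69 = $1,240.77

$1,240.77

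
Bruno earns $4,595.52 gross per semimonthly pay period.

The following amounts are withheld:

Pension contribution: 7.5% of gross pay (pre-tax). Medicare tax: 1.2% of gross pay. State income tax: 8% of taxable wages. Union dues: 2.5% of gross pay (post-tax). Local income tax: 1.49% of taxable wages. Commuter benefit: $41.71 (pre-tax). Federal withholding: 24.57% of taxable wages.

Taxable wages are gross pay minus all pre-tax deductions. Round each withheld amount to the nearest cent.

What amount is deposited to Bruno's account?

$2,605.47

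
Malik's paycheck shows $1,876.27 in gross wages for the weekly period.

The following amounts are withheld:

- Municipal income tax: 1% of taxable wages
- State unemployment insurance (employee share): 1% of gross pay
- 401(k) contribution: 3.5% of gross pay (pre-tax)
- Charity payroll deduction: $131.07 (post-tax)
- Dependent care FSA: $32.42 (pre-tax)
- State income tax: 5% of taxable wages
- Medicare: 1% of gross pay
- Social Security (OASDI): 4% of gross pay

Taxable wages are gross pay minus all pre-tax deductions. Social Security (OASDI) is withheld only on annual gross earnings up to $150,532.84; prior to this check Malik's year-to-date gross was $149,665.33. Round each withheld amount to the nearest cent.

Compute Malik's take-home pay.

401(k) contribution: $1,876.27 × 0.035 = $65.67
Dependent care FSA: $32.42
Pre-tax total = $65.67 + $32.42 = $98.09
Taxable wages = $1,876.27 − $98.09 = $1,778.18
Municipal income tax: $1,778.18 × 0.01 = $17.78
State income tax: $1,778.18 × 0.05 = $88.91
Medicare: $1,876.27 × 0.01 = $18.76
Social Security (OASDI): only $150,532.84 − $149,665.33 = $867.51 of this check is subject → $867.51 × 0.04 = $34.70
State unemployment insurance (employee share): $1,876.27 × 0.01 = $18.76
Charity payroll deduction: $131.07
Total deductions = $65.67 + $32.42 + $17.78 + $88.91 + $18.76 + $34.70 + $18.76 + $131.07 = $408.07
Net pay = $1,876.27 − $408.07 = $1,468.20

$1,468.20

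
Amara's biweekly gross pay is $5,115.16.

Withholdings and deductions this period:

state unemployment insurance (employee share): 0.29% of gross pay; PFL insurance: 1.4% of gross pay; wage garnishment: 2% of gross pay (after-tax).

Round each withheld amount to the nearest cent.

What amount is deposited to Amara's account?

PFL insurance: $5,115.16 × 0.014 = $71.61
State unemployment insurance (employee share): $5,115.16 × 0.0029 = $14.83
Wage garnishment: $5,115.16 × 0.02 = $102.30
Total deductions = $71.61 + $14.83 + $102.30 = $188.74
Net pay = $5,115.16 − $188.74 = $4,926.42

$4,926.42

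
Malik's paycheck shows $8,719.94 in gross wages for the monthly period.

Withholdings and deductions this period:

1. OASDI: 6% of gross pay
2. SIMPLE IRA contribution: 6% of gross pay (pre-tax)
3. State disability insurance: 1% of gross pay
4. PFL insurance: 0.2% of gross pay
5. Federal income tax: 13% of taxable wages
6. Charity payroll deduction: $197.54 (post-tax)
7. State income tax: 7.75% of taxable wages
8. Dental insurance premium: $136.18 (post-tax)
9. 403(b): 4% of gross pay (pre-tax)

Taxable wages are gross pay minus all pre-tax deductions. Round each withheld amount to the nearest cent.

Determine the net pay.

403(b): $8,719.94 × 0.04 = $348.80
SIMPLE IRA contribution: $8,719.94 × 0.06 = $523.20
Pre-tax total = $348.80 + $523.20 = $872.00
Taxable wages = $8,719.94 − $872.00 = $7,847.94
State income tax: $7,847.94 × 0.0775 = $608.22
Federal income tax: $7,847.94 × 0.13 = $1,020.23
State disability insurance: $8,719.94 × 0.01 = $87.20
PFL insurance: $8,719.94 × 0.002 = $17.44
OASDI: $8,719.94 × 0.06 = $523.20
Dental insurance premium: $136.18
Charity payroll deduction: $197.54
Total deductions = $348.80 + $523.20 + $608.22 + $1,020.23 + $87.20 + $17.44 + $523.20 + $136.18 + $197.54 = $3,462.01
Net pay = $8,719.94 − $3,462.01 = $5,257.93

$5,257.93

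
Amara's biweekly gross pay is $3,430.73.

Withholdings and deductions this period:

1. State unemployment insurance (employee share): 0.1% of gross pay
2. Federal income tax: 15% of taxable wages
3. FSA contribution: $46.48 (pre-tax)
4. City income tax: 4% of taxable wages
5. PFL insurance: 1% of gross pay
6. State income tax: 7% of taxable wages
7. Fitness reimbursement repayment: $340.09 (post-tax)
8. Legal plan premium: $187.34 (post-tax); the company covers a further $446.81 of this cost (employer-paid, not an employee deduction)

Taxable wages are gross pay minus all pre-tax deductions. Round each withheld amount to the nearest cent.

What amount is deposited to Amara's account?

$1,939.17

FSA contribution: $46.48
Taxable wages = $3,430.73 − $46.48 = $3,384.25
City income tax: $3,384.25 × 0.04 = $135.37
State income tax: $3,384.25 × 0.07 = $236.90
Federal income tax: $3,384.25 × 0.15 = $507.64
State unemployment insurance (employee share): $3,430.73 × 0.001 = $3.43
PFL insurance: $3,430.73 × 0.01 = $34.31
Fitness reimbursement repayment: $340.09
Legal plan premium: $187.34
(Employer's $446.81 toward legal plan premium is not withheld from the employee.)
Total deductions = $46.48 + $135.37 + $236.90 + $507.64 + $3.43 + $34.31 + $340.09 + $187.34 = $1,491.56
Net pay = $3,430.73 − $1,491.56 = $1,939.17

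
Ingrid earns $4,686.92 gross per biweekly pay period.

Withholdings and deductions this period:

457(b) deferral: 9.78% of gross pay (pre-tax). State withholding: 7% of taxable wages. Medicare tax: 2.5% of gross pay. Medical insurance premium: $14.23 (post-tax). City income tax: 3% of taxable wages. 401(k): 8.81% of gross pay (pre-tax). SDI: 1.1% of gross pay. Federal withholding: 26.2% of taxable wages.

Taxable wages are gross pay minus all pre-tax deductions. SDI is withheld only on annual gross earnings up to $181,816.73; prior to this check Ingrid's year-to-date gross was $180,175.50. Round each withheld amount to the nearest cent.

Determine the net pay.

$2,284.92

401(k): $4,686.92 × 0.0881 = $412.92
457(b) deferral: $4,686.92 × 0.0978 = $458.38
Pre-tax total = $412.92 + $458.38 = $871.30
Taxable wages = $4,686.92 − $871.30 = $3,815.62
Federal withholding: $3,815.62 × 0.262 = $999.69
City income tax: $3,815.62 × 0.03 = $114.47
State withholding: $3,815.62 × 0.07 = $267.09
Medicare tax: $4,686.92 × 0.025 = $117.17
SDI: only $181,816.73 − $180,175.50 = $1,641.23 of this check is subject → $1,641.23 × 0.011 = $18.05
Medical insurance premium: $14.23
Total deductions = $412.92 + $458.38 + $999.69 + $114.47 + $267.09 + $117.17 + $18.05 + $14.23 = $2,402.00
Net pay = $4,686.92 − $2,402.00 = $2,284.92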